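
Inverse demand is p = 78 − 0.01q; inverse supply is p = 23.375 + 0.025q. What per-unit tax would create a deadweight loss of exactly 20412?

37.8

Competitive equilibrium: 78 − 0.01q = 23.375 + 0.025q → q* = 1560.7143, p* = 62.3929.
A tax t gives Δq = t/0.035 and wedge t, so DWL = t²/0.07.
t²/0.07 = 20412 → t² = 1428.84 → t = 37.8.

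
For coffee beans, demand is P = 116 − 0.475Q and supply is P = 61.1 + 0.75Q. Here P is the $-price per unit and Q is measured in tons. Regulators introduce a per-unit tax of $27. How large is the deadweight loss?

$297.55

Competitive equilibrium: 116 − 0.475Q = 61.1 + 0.75Q → Q* = 44.8163, P* = 94.7122.
With the tax, the buyer price exceeds the seller price by 27: (116 − 0.475Q) − (61.1 + 0.75Q) = 27 → Q' = 22.7755.
ΔQ = 44.8163 − 22.7755 = 22.0408; the wedge equals the tax, 27.
Deadweight loss = ½ × 22.0408 × 27 = $297.55.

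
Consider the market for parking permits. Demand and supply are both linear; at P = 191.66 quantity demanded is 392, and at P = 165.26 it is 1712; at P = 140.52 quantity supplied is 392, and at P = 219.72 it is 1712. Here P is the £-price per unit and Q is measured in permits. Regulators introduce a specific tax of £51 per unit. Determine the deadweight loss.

£16256.25

Demand slope = (165.26 − 191.66)/(1712 − 392) = −0.02, so P = 199.5 − 0.02Q.
Supply slope = (219.72 − 140.52)/(1712 − 392) = 0.06, so P = 117 + 0.06Q.
Competitive equilibrium: 199.5 − 0.02Q = 117 + 0.06Q → Q* = 1031.25, P* = 178.875.
With the tax, the buyer price exceeds the seller price by 51: (199.5 − 0.02Q) − (117 + 0.06Q) = 51 → Q' = 393.75.
ΔQ = 1031.25 − 393.75 = 637.5; the wedge equals the tax, 51.
The triangle = ½ × 637.5 × 51 = £16256.25.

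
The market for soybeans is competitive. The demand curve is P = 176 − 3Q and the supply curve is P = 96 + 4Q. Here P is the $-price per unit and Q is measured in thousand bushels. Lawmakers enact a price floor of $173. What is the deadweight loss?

Competitive equilibrium: 176 − 3Q = 96 + 4Q → Q* = 11.4286, P* = 141.7143.
At the floor P = 173, quantity demanded = (176 − 173)/3 = 1.
Sellers' marginal cost at Q' = 1: 96 + 4·1 = 100.
ΔQ = 11.4286 − 1 = 10.4286; wedge = 173 − 100 = 73.
DWL = ½ × 10.4286 × 73 = $380.64 thousand.

$380.64 thousand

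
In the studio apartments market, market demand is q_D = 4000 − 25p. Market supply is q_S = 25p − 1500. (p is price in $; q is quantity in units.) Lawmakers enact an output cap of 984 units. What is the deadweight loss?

$2830.24

In inverse form: demand p = 160 − 0.04q, supply p = 60 + 0.04q.
Competitive equilibrium: 160 − 0.04q = 60 + 0.04q → q* = 1250, p* = 110.
At q = 984: demand price = 160 − 0.04·984 = 120.64; supply price = 60 + 0.04·984 = 99.36.
Δq = 1250 − 984 = 266; wedge = 120.64 − 99.36 = 21.28.
DWL = ½ × 266 × 21.28 = $2830.24.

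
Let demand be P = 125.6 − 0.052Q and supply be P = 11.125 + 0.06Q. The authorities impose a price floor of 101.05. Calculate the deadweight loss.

16938.94

Competitive equilibrium: 125.6 − 0.052Q = 11.125 + 0.06Q → Q* = 1022.09821, P* = 72.45089.
At the floor P = 101.05, quantity demanded = (125.6 − 101.05)/0.052 = 472.11538.
Sellers' marginal cost at Q' = 472.11538: 11.125 + 0.06·472.11538 = 39.45192.
ΔQ = 1022.09821 − 472.11538 = 549.98283; wedge = 101.05 − 39.45192 = 61.59808.
DWL = ½ × 549.98283 × 61.59808 = 16938.94.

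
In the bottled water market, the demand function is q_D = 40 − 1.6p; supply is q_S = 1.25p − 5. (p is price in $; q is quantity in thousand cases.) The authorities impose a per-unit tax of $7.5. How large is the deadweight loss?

In inverse form: demand p = 25 − 0.625q, supply p = 4 + 0.8q.
Competitive equilibrium: 25 − 0.625q = 4 + 0.8q → q* = 14.7368, p* = 15.7895.
With the tax, the buyer price exceeds the seller price by 7.5: (25 − 0.625q) − (4 + 0.8q) = 7.5 → q' = 9.4737.
Δq = 14.7368 − 9.4737 = 5.2631; the wedge equals the tax, 7.5.
Welfare loss = ½ × 5.2631 × 7.5 = $19.74 thousand.

$19.74 thousand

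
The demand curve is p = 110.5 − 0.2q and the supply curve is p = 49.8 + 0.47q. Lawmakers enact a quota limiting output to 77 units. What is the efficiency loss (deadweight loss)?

61.93

Competitive equilibrium: 110.5 − 0.2q = 49.8 + 0.47q → q* = 90.597, p* = 92.3806.
At q = 77: demand price = 110.5 − 0.2·77 = 95.1; supply price = 49.8 + 0.47·77 = 85.99.
Δq = 90.597 − 77 = 13.597; wedge = 95.1 − 85.99 = 9.11.
Deadweight loss = ½ × 13.597 × 9.11 = 61.93.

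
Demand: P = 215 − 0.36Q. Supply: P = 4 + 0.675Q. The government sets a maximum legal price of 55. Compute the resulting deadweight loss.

8519.73

Competitive equilibrium: 215 − 0.36Q = 4 + 0.675Q → Q* = 203.86473, P* = 141.6087.
At the ceiling P = 55, quantity supplied = (55 − 4)/0.675 = 75.55556.
Willingness to pay at Q' = 75.55556: 215 − 0.36·75.55556 = 187.8.
ΔQ = 203.86473 − 75.55556 = 128.30917; wedge = 187.8 − 55 = 132.8.
DWL = ½ × 128.30917 × 132.8 = 8519.73.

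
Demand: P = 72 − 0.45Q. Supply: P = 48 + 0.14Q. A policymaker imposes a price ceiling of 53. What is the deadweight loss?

7.27

Competitive equilibrium: 72 − 0.45Q = 48 + 0.14Q → Q* = 40.678, P* = 53.6949.
At the ceiling P = 53, quantity supplied = (53 − 48)/0.14 = 35.7143.
Willingness to pay at Q' = 35.7143: 72 − 0.45·35.7143 = 55.9286.
ΔQ = 40.678 − 35.7143 = 4.9637; wedge = 55.9286 − 53 = 2.9286.
Welfare loss = ½ × 4.9637 × 2.9286 = 7.27.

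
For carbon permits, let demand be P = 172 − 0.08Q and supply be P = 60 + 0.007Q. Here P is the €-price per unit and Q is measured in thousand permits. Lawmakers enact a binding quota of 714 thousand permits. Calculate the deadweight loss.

Competitive equilibrium: 172 − 0.08Q = 60 + 0.007Q → Q* = 1287.3563, P* = 69.0115.
At Q = 714: demand price = 172 − 0.08·714 = 114.88; supply price = 60 + 0.007·714 = 64.998.
ΔQ = 1287.3563 − 714 = 573.3563; wedge = 114.88 − 64.998 = 49.882.
Deadweight loss = ½ × 573.3563 × 49.882 = €14300.08 thousand.

€14300.08 thousand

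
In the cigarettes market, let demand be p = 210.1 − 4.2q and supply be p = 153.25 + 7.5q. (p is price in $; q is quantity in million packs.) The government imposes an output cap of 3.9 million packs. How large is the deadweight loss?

$5.38 million

Competitive equilibrium: 210.1 − 4.2q = 153.25 + 7.5q → q* = 4.859, p* = 189.6923.
At q = 3.9: demand price = 210.1 − 4.2·3.9 = 193.72; supply price = 153.25 + 7.5·3.9 = 182.5.
Δq = 4.859 − 3.9 = 0.959; wedge = 193.72 − 182.5 = 11.22.
Welfare loss = ½ × 0.959 × 11.22 = $5.38 million.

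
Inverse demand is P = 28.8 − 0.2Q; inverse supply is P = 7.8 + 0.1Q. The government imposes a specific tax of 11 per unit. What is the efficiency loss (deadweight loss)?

201.67

Competitive equilibrium: 28.8 − 0.2Q = 7.8 + 0.1Q → Q* = 70, P* = 14.8.
With the tax, the buyer price exceeds the seller price by 11: (28.8 − 0.2Q) − (7.8 + 0.1Q) = 11 → Q' = 33.3333.
ΔQ = 70 − 33.3333 = 36.6667; the wedge equals the tax, 11.
DWL = ½ × 36.6667 × 11 = 201.67.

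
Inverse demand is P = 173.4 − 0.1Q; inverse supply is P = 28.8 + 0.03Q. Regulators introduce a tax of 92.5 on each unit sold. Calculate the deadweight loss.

32908.65

Competitive equilibrium: 173.4 − 0.1Q = 28.8 + 0.03Q → Q* = 1112.30769, P* = 62.16923.
With the tax, the buyer price exceeds the seller price by 92.5: (173.4 − 0.1Q) − (28.8 + 0.03Q) = 92.5 → Q' = 400.76923.
ΔQ = 1112.30769 − 400.76923 = 711.53846; the wedge equals the tax, 92.5.
DWL = ½ × 711.53846 × 92.5 = 32908.65.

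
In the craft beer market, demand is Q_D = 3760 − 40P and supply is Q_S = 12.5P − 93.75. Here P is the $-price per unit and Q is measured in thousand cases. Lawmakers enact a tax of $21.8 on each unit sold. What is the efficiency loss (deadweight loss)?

In inverse form: demand P = 94 − 0.025Q, supply P = 7.5 + 0.08Q.
Competitive equilibrium: 94 − 0.025Q = 7.5 + 0.08Q → Q* = 823.8095, P* = 73.4048.
With the tax, the buyer price exceeds the seller price by 21.8: (94 − 0.025Q) − (7.5 + 0.08Q) = 21.8 → Q' = 616.1905.
ΔQ = 823.8095 − 616.1905 = 207.619; the wedge equals the tax, 21.8.
Welfare loss = ½ × 207.619 × 21.8 = $2263.05 thousand.

$2263.05 thousand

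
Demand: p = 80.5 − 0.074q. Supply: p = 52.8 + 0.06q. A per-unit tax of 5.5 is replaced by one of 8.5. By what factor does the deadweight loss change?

Competitive equilibrium: 80.5 − 0.074q = 52.8 + 0.06q → q* = 206.7164, p* = 65.203.
For a per-unit tax t: Δq = t/0.134, so DWL = ½·t·(t/0.134) = t²/0.268.
At t = 5.5: DWL = 112.873. At t = 8.5: DWL = 269.590.
Ratio = (8.5/5.5)² = 2.388.

2.388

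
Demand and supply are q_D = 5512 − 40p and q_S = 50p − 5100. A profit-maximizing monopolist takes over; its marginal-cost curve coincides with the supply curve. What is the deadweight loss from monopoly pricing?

In inverse form: demand p = 137.8 − 0.025q, supply p = 102 + 0.02q.
Competitive equilibrium: 137.8 − 0.025q = 102 + 0.02q → q* = 795.5556, p* = 117.9111.
Marginal revenue: MR = 137.8 − 0.05q. Set MR = MC: 137.8 − 0.05q = 102 + 0.02q → q_m = 511.4286.
Price p_m = 137.8 − 0.025·511.4286 = 125.0143; MC(q_m) = 102 + 0.02·511.4286 = 112.2286.
Competitive q* = 795.5556, so Δq = 284.127; wedge = 125.0143 − 112.2286 = 12.7857.
DWL = ½ × 284.127 × 12.7857 = 1816.38.

1816.38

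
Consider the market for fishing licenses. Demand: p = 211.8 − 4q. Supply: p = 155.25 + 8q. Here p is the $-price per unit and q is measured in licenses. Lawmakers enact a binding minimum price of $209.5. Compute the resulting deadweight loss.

$102.71

Competitive equilibrium: 211.8 − 4q = 155.25 + 8q → q* = 4.7125, p* = 192.95.
At the floor p = 209.5, quantity demanded = (211.8 − 209.5)/4 = 0.575.
Sellers' marginal cost at q' = 0.575: 155.25 + 8·0.575 = 159.85.
Δq = 4.7125 − 0.575 = 4.1375; wedge = 209.5 − 159.85 = 49.65.
DWL = ½ × 4.1375 × 49.65 = $102.71.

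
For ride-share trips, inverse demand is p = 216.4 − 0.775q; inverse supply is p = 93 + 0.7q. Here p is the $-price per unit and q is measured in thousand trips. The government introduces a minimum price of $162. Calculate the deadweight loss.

Competitive equilibrium: 216.4 − 0.775q = 93 + 0.7q → q* = 83.661, p* = 151.5627.
At the floor p = 162, quantity demanded = (216.4 − 162)/0.775 = 70.1935.
Sellers' marginal cost at q' = 70.1935: 93 + 0.7·70.1935 = 142.1355.
Δq = 83.661 − 70.1935 = 13.4675; wedge = 162 − 142.1355 = 19.8645.
The triangle = ½ × 13.4675 × 19.8645 = $133.76 thousand.

$133.76 thousand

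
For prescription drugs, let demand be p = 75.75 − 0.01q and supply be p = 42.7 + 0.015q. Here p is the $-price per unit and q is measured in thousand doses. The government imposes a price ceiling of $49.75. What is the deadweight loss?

Competitive equilibrium: 75.75 − 0.01q = 42.7 + 0.015q → q* = 1322, p* = 62.53.
At the ceiling p = 49.75, quantity supplied = (49.75 − 42.7)/0.015 = 470.
Willingness to pay at q' = 470: 75.75 − 0.01·470 = 71.05.
Δq = 1322 − 470 = 852; wedge = 71.05 − 49.75 = 21.3.
The triangle = ½ × 852 × 21.3 = $9073.80 thousand.

$9073.80 thousand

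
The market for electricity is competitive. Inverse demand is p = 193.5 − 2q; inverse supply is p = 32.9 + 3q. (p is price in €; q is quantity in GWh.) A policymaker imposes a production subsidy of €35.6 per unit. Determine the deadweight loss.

€126.736

Competitive equilibrium: 193.5 − 2q = 32.9 + 3q → q* = 32.12, p* = 129.26.
The subsidy lowers effective supply by 35.6: p = 3q − 2.7.
New quantity: 193.5 − 2q = 3q − 2.7 → q' = 39.24.
Overproduction Δq = 39.24 − 32.12 = 7.12; wedge = subsidy = 35.6.
DWL = ½ × 7.12 × 35.6 = €126.736.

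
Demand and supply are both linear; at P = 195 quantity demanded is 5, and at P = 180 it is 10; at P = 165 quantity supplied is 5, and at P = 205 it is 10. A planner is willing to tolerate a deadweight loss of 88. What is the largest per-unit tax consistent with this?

44

Demand slope = (180 − 195)/(10 − 5) = −3, so P = 210 − 3Q.
Supply slope = (205 − 165)/(10 − 5) = 8, so P = 125 + 8Q.
Competitive equilibrium: 210 − 3Q = 125 + 8Q → Q* = 7.7273, P* = 186.8182.
A tax t gives ΔQ = t/11 and wedge t, so DWL = t²/22.
t²/22 = 88 → t² = 1936 → t = 44.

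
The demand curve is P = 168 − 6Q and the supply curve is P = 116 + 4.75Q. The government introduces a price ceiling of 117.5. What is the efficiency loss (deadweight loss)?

109.88

Competitive equilibrium: 168 − 6Q = 116 + 4.75Q → Q* = 4.8372, P* = 138.9767.
At the ceiling P = 117.5, quantity supplied = (117.5 − 116)/4.75 = 0.3158.
Willingness to pay at Q' = 0.3158: 168 − 6·0.3158 = 166.1052.
ΔQ = 4.8372 − 0.3158 = 4.5214; wedge = 166.1052 − 117.5 = 48.6052.
DWL = ½ × 4.5214 × 48.6052 = 109.88.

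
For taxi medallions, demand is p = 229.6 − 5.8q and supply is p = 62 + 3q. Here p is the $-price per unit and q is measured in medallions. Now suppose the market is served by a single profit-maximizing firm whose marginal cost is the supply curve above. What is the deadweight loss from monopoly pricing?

Competitive equilibrium: 229.6 − 5.8q = 62 + 3q → q* = 19.04545, p* = 119.13636.
Marginal revenue: MR = 229.6 − 11.6q. Set MR = MC: 229.6 − 11.6q = 62 + 3q → q_m = 11.47945.
Price p_m = 229.6 − 5.8·11.47945 = 163.01919; MC(q_m) = 62 + 3·11.47945 = 96.43835.
Competitive q* = 19.04545, so Δq = 7.566; wedge = 163.01919 − 96.43835 = 66.58084.
DWL = ½ × 7.566 × 66.58084 = $251.88.

$251.88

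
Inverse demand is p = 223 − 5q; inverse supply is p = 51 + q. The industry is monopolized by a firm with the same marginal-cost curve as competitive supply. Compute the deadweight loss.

Competitive equilibrium: 223 − 5q = 51 + q → q* = 28.66667, p* = 79.66667.
Marginal revenue: MR = 223 − 10q. Set MR = MC: 223 − 10q = 51 + q → q_m = 15.63636.
Price p_m = 223 − 5·15.63636 = 144.8182; MC(q_m) = 51 + 1·15.63636 = 66.63636.
Competitive q* = 28.66667, so Δq = 13.03031; wedge = 144.8182 − 66.63636 = 78.18184.
DWL = ½ × 13.03031 × 78.18184 = 509.37.

509.37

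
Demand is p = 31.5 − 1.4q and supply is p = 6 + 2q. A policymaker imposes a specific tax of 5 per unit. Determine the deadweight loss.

3.68

Competitive equilibrium: 31.5 − 1.4q = 6 + 2q → q* = 7.5, p* = 21.
With the tax, the buyer price exceeds the seller price by 5: (31.5 − 1.4q) − (6 + 2q) = 5 → q' = 6.0294.
Δq = 7.5 − 6.0294 = 1.4706; the wedge equals the tax, 5.
The triangle = ½ × 1.4706 × 5 = 3.68.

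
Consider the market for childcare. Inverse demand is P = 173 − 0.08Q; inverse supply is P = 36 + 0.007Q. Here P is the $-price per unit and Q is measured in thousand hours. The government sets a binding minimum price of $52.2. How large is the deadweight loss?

$182.17 thousand

Competitive equilibrium: 173 − 0.08Q = 36 + 0.007Q → Q* = 1574.7126, P* = 47.023.
At the floor P = 52.2, quantity demanded = (173 − 52.2)/0.08 = 1510.
Sellers' marginal cost at Q' = 1510: 36 + 0.007·1510 = 46.57.
ΔQ = 1574.7126 − 1510 = 64.7126; wedge = 52.2 − 46.57 = 5.63.
Welfare loss = ½ × 64.7126 × 5.63 = $182.17 thousand.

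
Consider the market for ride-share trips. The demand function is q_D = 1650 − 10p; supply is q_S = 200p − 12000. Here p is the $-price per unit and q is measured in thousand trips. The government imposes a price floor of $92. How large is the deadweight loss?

In inverse form: demand p = 165 − 0.1q, supply p = 60 + 0.005q.
Competitive equilibrium: 165 − 0.1q = 60 + 0.005q → q* = 1000, p* = 65.
At the floor p = 92, quantity demanded = (165 − 92)/0.1 = 730.
Sellers' marginal cost at q' = 730: 60 + 0.005·730 = 63.65.
Δq = 1000 − 730 = 270; wedge = 92 − 63.65 = 28.35.
The triangle = ½ × 270 × 28.35 = $3827.25 thousand.

$3827.25 thousand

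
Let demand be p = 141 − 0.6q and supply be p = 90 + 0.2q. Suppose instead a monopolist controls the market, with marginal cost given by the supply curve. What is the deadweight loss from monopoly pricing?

298.58

Competitive equilibrium: 141 − 0.6q = 90 + 0.2q → q* = 63.75, p* = 102.75.
Marginal revenue: MR = 141 − 1.2q. Set MR = MC: 141 − 1.2q = 90 + 0.2q → q_m = 36.4286.
Price p_m = 141 − 0.6·36.4286 = 119.1428; MC(q_m) = 90 + 0.2·36.4286 = 97.2857.
Competitive q* = 63.75, so Δq = 27.3214; wedge = 119.1428 − 97.2857 = 21.8571.
The triangle = ½ × 27.3214 × 21.8571 = 298.58.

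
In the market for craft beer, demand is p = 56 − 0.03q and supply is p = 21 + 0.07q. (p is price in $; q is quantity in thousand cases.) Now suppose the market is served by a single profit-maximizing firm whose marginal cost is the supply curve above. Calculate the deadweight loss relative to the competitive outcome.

Competitive equilibrium: 56 − 0.03q = 21 + 0.07q → q* = 350, p* = 45.5.
Marginal revenue: MR = 56 − 0.06q. Set MR = MC: 56 − 0.06q = 21 + 0.07q → q_m = 269.2308.
Price p_m = 56 − 0.03·269.2308 = 47.9231; MC(q_m) = 21 + 0.07·269.2308 = 39.8462.
Competitive q* = 350, so Δq = 80.7692; wedge = 47.9231 − 39.8462 = 8.0769.
The triangle = ½ × 80.7692 × 8.0769 = $326.18 thousand.

$326.18 thousand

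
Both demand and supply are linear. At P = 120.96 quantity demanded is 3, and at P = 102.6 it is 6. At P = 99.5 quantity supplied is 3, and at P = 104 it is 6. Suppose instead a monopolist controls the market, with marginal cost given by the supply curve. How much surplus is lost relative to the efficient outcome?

Demand slope = (102.6 − 120.96)/(6 − 3) = −6.12, so P = 139.32 − 6.12Q.
Supply slope = (104 − 99.5)/(6 − 3) = 1.5, so P = 95 + 1.5Q.
Competitive equilibrium: 139.32 − 6.12Q = 95 + 1.5Q → Q* = 5.8163, P* = 103.7244.
Marginal revenue: MR = 139.32 − 12.24Q. Set MR = MC: 139.32 − 12.24Q = 95 + 1.5Q → Q_m = 3.2256.
Price P_m = 139.32 − 6.12·3.2256 = 119.5793; MC(Q_m) = 95 + 1.5·3.2256 = 99.8384.
Competitive Q* = 5.8163, so ΔQ = 2.5907; wedge = 119.5793 − 99.8384 = 19.7409.
Deadweight loss = ½ × 2.5907 × 19.7409 = 25.57.

25.57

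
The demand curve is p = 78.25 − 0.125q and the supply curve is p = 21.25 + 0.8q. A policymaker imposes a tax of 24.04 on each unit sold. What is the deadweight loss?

Competitive equilibrium: 78.25 − 0.125q = 21.25 + 0.8q → q* = 61.6216, p* = 70.5473.
With the tax, the buyer price exceeds the seller price by 24.04: (78.25 − 0.125q) − (21.25 + 0.8q) = 24.04 → q' = 35.6324.
Δq = 61.6216 − 35.6324 = 25.9892; the wedge equals the tax, 24.04.
DWL = ½ × 25.9892 × 24.04 = 312.39.

312.39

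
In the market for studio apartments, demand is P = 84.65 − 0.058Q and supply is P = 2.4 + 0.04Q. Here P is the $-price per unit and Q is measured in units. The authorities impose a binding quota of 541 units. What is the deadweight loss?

$4359.744

Competitive equilibrium: 84.65 − 0.058Q = 2.4 + 0.04Q → Q* = 839.2857, P* = 35.9714.
At Q = 541: demand price = 84.65 − 0.058·541 = 53.272; supply price = 2.4 + 0.04·541 = 24.04.
ΔQ = 839.2857 − 541 = 298.2857; wedge = 53.272 − 24.04 = 29.232.
DWL = ½ × 298.2857 × 29.232 = $4359.744.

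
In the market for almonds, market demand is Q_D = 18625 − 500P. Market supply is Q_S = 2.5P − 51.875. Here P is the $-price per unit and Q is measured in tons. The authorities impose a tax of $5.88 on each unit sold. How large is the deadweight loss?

In inverse form: demand P = 37.25 − 0.002Q, supply P = 20.75 + 0.4Q.
Competitive equilibrium: 37.25 − 0.002Q = 20.75 + 0.4Q → Q* = 41.0448, P* = 37.1679.
With the tax, the buyer price exceeds the seller price by 5.88: (37.25 − 0.002Q) − (20.75 + 0.4Q) = 5.88 → Q' = 26.4179.
ΔQ = 41.0448 − 26.4179 = 14.6269; the wedge equals the tax, 5.88.
Deadweight loss = ½ × 14.6269 × 5.88 = $43.

$43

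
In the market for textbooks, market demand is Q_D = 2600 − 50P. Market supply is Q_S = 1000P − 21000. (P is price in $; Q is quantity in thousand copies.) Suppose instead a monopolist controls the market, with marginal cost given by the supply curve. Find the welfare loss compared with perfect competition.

$5444.60 thousand

In inverse form: demand P = 52 − 0.02Q, supply P = 21 + 0.001Q.
Competitive equilibrium: 52 − 0.02Q = 21 + 0.001Q → Q* = 1476.19048, P* = 22.47619.
Marginal revenue: MR = 52 − 0.04Q. Set MR = MC: 52 − 0.04Q = 21 + 0.001Q → Q_m = 756.09756.
Price P_m = 52 − 0.02·756.09756 = 36.87805; MC(Q_m) = 21 + 0.001·756.09756 = 21.7561.
Competitive Q* = 1476.19048, so ΔQ = 720.09292; wedge = 36.87805 − 21.7561 = 15.12195.
The triangle = ½ × 720.09292 × 15.12195 = $5444.60 thousand.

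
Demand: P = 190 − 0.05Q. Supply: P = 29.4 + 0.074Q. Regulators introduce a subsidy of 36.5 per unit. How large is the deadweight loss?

Competitive equilibrium: 190 − 0.05Q = 29.4 + 0.074Q → Q* = 1295.1613, P* = 125.2419.
The subsidy lowers effective supply by 36.5: P = 0.074Q − 7.1.
New quantity: 190 − 0.05Q = 0.074Q − 7.1 → Q' = 1589.5161.
Overproduction ΔQ = 1589.5161 − 1295.1613 = 294.3548; wedge = subsidy = 36.5.
The triangle = ½ × 294.3548 × 36.5 = 5371.98.

5371.98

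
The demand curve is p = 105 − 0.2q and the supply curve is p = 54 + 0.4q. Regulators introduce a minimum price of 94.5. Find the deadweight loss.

Competitive equilibrium: 105 − 0.2q = 54 + 0.4q → q* = 85, p* = 88.
At the floor p = 94.5, quantity demanded = (105 − 94.5)/0.2 = 52.5.
Sellers' marginal cost at q' = 52.5: 54 + 0.4·52.5 = 75.
Δq = 85 − 52.5 = 32.5; wedge = 94.5 − 75 = 19.5.
The triangle = ½ × 32.5 × 19.5 = 316.875.

316.875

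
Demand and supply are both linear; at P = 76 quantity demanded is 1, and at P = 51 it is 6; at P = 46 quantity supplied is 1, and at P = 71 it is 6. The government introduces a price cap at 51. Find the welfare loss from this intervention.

Demand slope = (51 − 76)/(6 − 1) = −5, so P = 81 − 5Q.
Supply slope = (71 − 46)/(6 − 1) = 5, so P = 41 + 5Q.
Competitive equilibrium: 81 − 5Q = 41 + 5Q → Q* = 4, P* = 61.
At the ceiling P = 51, quantity supplied = (51 − 41)/5 = 2.
Willingness to pay at Q' = 2: 81 − 5·2 = 71.
ΔQ = 4 − 2 = 2; wedge = 71 − 51 = 20.
Welfare loss = ½ × 2 × 20 = 20.

20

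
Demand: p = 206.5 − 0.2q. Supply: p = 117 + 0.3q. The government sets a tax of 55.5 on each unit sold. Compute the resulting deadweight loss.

Competitive equilibrium: 206.5 − 0.2q = 117 + 0.3q → q* = 179, p* = 170.7.
With the tax, the buyer price exceeds the seller price by 55.5: (206.5 − 0.2q) − (117 + 0.3q) = 55.5 → q' = 68.
Δq = 179 − 68 = 111; the wedge equals the tax, 55.5.
Welfare loss = ½ × 111 × 55.5 = 3080.25.

3080.25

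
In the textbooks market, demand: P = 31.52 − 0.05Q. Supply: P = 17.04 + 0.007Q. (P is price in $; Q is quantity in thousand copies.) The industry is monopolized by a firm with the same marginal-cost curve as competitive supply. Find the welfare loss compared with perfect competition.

$401.61 thousand

Competitive equilibrium: 31.52 − 0.05Q = 17.04 + 0.007Q → Q* = 254.0351, P* = 18.8182.
Marginal revenue: MR = 31.52 − 0.1Q. Set MR = MC: 31.52 − 0.1Q = 17.04 + 0.007Q → Q_m = 135.3271.
Price P_m = 31.52 − 0.05·135.3271 = 24.7536; MC(Q_m) = 17.04 + 0.007·135.3271 = 17.9873.
Competitive Q* = 254.0351, so ΔQ = 118.708; wedge = 24.7536 − 17.9873 = 6.7663.
DWL = ½ × 118.708 × 6.7663 = $401.61 thousand.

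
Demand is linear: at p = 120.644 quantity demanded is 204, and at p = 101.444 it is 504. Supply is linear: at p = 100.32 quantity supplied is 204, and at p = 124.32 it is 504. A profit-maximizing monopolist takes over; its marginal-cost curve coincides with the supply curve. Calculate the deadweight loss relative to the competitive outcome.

Demand slope = (101.444 − 120.644)/(504 − 204) = −0.064, so p = 133.7 − 0.064q.
Supply slope = (124.32 − 100.32)/(504 − 204) = 0.08, so p = 84 + 0.08q.
Competitive equilibrium: 133.7 − 0.064q = 84 + 0.08q → q* = 345.1389, p* = 111.6111.
Marginal revenue: MR = 133.7 − 0.128q. Set MR = MC: 133.7 − 0.128q = 84 + 0.08q → q_m = 238.9423.
Price p_m = 133.7 − 0.064·238.9423 = 118.4077; MC(q_m) = 84 + 0.08·238.9423 = 103.1154.
Competitive q* = 345.1389, so Δq = 106.1966; wedge = 118.4077 − 103.1154 = 15.2923.
Welfare loss = ½ × 106.1966 × 15.2923 = 812.

812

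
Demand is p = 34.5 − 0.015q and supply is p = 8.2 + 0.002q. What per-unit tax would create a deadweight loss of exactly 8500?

17

Competitive equilibrium: 34.5 − 0.015q = 8.2 + 0.002q → q* = 1547.0588, p* = 11.2941.
A tax t gives Δq = t/0.017 and wedge t, so DWL = t²/0.034.
t²/0.034 = 8500 → t² = 289 → t = 17.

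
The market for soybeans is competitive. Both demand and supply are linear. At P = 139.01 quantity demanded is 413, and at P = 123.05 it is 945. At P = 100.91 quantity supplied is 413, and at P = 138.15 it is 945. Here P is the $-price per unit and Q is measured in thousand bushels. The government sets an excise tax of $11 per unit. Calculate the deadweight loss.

$605 thousand

Demand slope = (123.05 − 139.01)/(945 − 413) = −0.03, so P = 151.4 − 0.03Q.
Supply slope = (138.15 − 100.91)/(945 − 413) = 0.07, so P = 72 + 0.07Q.
Competitive equilibrium: 151.4 − 0.03Q = 72 + 0.07Q → Q* = 794, P* = 127.58.
With the tax, the buyer price exceeds the seller price by 11: (151.4 − 0.03Q) − (72 + 0.07Q) = 11 → Q' = 684.
ΔQ = 794 − 684 = 110; the wedge equals the tax, 11.
Deadweight loss = ½ × 110 × 11 = $605 thousand.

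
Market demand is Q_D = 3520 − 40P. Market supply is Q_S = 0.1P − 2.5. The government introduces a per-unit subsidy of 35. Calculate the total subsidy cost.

In inverse form: demand P = 88 − 0.025Q, supply P = 25 + 10Q.
Competitive equilibrium: 88 − 0.025Q = 25 + 10Q → Q* = 6.28429, P* = 87.84289.
The subsidy lowers effective supply by 35: P = 10Q − 10.
New quantity: 88 − 0.025Q = 10Q − 10 → Q' = 9.77556.
Total subsidy cost = 35 × 9.77556 = 342.14.

342.14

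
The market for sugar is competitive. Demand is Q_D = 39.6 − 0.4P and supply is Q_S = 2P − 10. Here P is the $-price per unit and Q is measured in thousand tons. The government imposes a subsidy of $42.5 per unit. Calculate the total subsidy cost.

$1933.75 thousand

In inverse form: demand P = 99 − 2.5Q, supply P = 5 + 0.5Q.
Competitive equilibrium: 99 − 2.5Q = 5 + 0.5Q → Q* = 31.3333, P* = 20.6667.
The subsidy lowers effective supply by 42.5: P = 0.5Q − 37.5.
New quantity: 99 − 2.5Q = 0.5Q − 37.5 → Q' = 45.5.
Total subsidy cost = 42.5 × 45.5 = $1933.75 thousand.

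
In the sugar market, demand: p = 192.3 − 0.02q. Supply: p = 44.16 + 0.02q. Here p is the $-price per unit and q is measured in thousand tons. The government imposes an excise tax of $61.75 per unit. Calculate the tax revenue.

Competitive equilibrium: 192.3 − 0.02q = 44.16 + 0.02q → q* = 3703.5, p* = 118.23.
With the tax, the buyer price exceeds the seller price by 61.75: (192.3 − 0.02q) − (44.16 + 0.02q) = 61.75 → q' = 2159.75.
Tax revenue = 61.75 × 2159.75 = $133364.56 thousand.

$133364.56 thousand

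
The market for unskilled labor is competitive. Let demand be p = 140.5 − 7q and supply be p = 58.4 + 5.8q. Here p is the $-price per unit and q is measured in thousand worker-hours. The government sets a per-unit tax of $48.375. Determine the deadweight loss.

Competitive equilibrium: 140.5 − 7q = 58.4 + 5.8q → q* = 6.4141, p* = 95.6016.
With the tax, the buyer price exceeds the seller price by 48.375: (140.5 − 7q) − (58.4 + 5.8q) = 48.375 → q' = 2.6348.
Δq = 6.4141 − 2.6348 = 3.7793; the wedge equals the tax, 48.375.
DWL = ½ × 3.7793 × 48.375 = $91.41 thousand.

$91.41 thousand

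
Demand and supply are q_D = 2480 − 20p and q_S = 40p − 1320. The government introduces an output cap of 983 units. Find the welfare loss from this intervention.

In inverse form: demand p = 124 − 0.05q, supply p = 33 + 0.025q.
Competitive equilibrium: 124 − 0.05q = 33 + 0.025q → q* = 1213.3333, p* = 63.3333.
At q = 983: demand price = 124 − 0.05·983 = 74.85; supply price = 33 + 0.025·983 = 57.575.
Δq = 1213.3333 − 983 = 230.3333; wedge = 74.85 − 57.575 = 17.275.
Welfare loss = ½ × 230.3333 × 17.275 = 1989.50.

1989.50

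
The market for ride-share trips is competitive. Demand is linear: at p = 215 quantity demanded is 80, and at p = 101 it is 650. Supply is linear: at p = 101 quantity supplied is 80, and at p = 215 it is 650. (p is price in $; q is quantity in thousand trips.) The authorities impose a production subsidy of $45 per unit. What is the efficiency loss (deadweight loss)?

Demand slope = (101 − 215)/(650 − 80) = −0.2, so p = 231 − 0.2q.
Supply slope = (215 − 101)/(650 − 80) = 0.2, so p = 85 + 0.2q.
Competitive equilibrium: 231 − 0.2q = 85 + 0.2q → q* = 365, p* = 158.
The subsidy lowers effective supply by 45: p = 40 + 0.2q.
New quantity: 231 − 0.2q = 40 + 0.2q → q' = 477.5.
Overproduction Δq = 477.5 − 365 = 112.5; wedge = subsidy = 45.
Deadweight loss = ½ × 112.5 × 45 = $2531.25 thousand.

$2531.25 thousand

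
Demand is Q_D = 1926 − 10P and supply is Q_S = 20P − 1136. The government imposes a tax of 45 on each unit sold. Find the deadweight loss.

6750

In inverse form: demand P = 192.6 − 0.1Q, supply P = 56.8 + 0.05Q.
Competitive equilibrium: 192.6 − 0.1Q = 56.8 + 0.05Q → Q* = 905.3333, P* = 102.0667.
With the tax, the buyer price exceeds the seller price by 45: (192.6 − 0.1Q) − (56.8 + 0.05Q) = 45 → Q' = 605.3333.
ΔQ = 905.3333 − 605.3333 = 300; the wedge equals the tax, 45.
Welfare loss = ½ × 300 × 45 = 6750.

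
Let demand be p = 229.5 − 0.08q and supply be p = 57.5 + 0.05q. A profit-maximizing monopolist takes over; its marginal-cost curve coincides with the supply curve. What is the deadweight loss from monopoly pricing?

Competitive equilibrium: 229.5 − 0.08q = 57.5 + 0.05q → q* = 1323.0769, p* = 123.6538.
Marginal revenue: MR = 229.5 − 0.16q. Set MR = MC: 229.5 − 0.16q = 57.5 + 0.05q → q_m = 819.0476.
Price p_m = 229.5 − 0.08·819.0476 = 163.9762; MC(q_m) = 57.5 + 0.05·819.0476 = 98.4524.
Competitive q* = 1323.0769, so Δq = 504.0293; wedge = 163.9762 − 98.4524 = 65.5238.
Deadweight loss = ½ × 504.0293 × 65.5238 = 16512.96.

16512.96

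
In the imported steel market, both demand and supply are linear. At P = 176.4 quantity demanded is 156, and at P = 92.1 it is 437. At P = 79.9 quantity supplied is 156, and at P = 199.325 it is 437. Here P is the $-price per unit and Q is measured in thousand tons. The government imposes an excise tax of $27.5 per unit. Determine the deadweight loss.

Demand slope = (92.1 − 176.4)/(437 − 156) = −0.3, so P = 223.2 − 0.3Q.
Supply slope = (199.325 − 79.9)/(437 − 156) = 0.425, so P = 13.6 + 0.425Q.
Competitive equilibrium: 223.2 − 0.3Q = 13.6 + 0.425Q → Q* = 289.1034, P* = 136.469.
With the tax, the buyer price exceeds the seller price by 27.5: (223.2 − 0.3Q) − (13.6 + 0.425Q) = 27.5 → Q' = 251.1724.
ΔQ = 289.1034 − 251.1724 = 37.931; the wedge equals the tax, 27.5.
Deadweight loss = ½ × 37.931 × 27.5 = $521.55 thousand.

$521.55 thousand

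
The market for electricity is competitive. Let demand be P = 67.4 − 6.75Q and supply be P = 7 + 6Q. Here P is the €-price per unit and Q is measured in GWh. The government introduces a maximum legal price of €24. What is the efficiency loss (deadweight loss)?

Competitive equilibrium: 67.4 − 6.75Q = 7 + 6Q → Q* = 4.7373, P* = 35.4235.
At the ceiling P = 24, quantity supplied = (24 − 7)/6 = 2.8333.
Willingness to pay at Q' = 2.8333: 67.4 − 6.75·2.8333 = 48.2752.
ΔQ = 4.7373 − 2.8333 = 1.904; wedge = 48.2752 − 24 = 24.2752.
Welfare loss = ½ × 1.904 × 24.2752 = €23.11.

€23.11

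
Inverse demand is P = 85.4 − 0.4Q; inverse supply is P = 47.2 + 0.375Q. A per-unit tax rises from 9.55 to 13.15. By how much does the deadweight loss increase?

Competitive equilibrium: 85.4 − 0.4Q = 47.2 + 0.375Q → Q* = 49.2903, P* = 65.6839.
For a per-unit tax t: ΔQ = t/0.775, so DWL = ½·t·(t/0.775) = t²/1.55.
At t = 9.55: DWL = 58.84. At t = 13.15: DWL = 111.563.
Increase = 111.563 − 58.84 = 52.72.

52.72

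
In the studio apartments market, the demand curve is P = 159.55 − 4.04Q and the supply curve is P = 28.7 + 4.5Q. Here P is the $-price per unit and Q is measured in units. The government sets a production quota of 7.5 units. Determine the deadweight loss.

Competitive equilibrium: 159.55 − 4.04Q = 28.7 + 4.5Q → Q* = 15.32201, P* = 97.64906.
At Q = 7.5: demand price = 159.55 − 4.04·7.5 = 129.25; supply price = 28.7 + 4.5·7.5 = 62.45.
ΔQ = 15.32201 − 7.5 = 7.82201; wedge = 129.25 − 62.45 = 66.8.
The triangle = ½ × 7.82201 × 66.8 = $261.26.

$261.26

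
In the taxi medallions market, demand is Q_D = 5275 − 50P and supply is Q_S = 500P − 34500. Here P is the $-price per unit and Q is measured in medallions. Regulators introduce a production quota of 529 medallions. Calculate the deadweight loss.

In inverse form: demand P = 105.5 − 0.02Q, supply P = 69 + 0.002Q.
Competitive equilibrium: 105.5 − 0.02Q = 69 + 0.002Q → Q* = 1659.0909, P* = 72.3182.
At Q = 529: demand price = 105.5 − 0.02·529 = 94.92; supply price = 69 + 0.002·529 = 70.058.
ΔQ = 1659.0909 − 529 = 1130.0909; wedge = 94.92 − 70.058 = 24.862.
Deadweight loss = ½ × 1130.0909 × 24.862 = $14048.16.

$14048.16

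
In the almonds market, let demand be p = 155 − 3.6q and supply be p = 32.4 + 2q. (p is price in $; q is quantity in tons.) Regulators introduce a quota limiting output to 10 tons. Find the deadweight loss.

Competitive equilibrium: 155 − 3.6q = 32.4 + 2q → q* = 21.8929, p* = 76.1857.
At q = 10: demand price = 155 − 3.6·10 = 119; supply price = 32.4 + 2·10 = 52.4.
Δq = 21.8929 − 10 = 11.8929; wedge = 119 − 52.4 = 66.6.
Welfare loss = ½ × 11.8929 × 66.6 = $396.03.

$396.03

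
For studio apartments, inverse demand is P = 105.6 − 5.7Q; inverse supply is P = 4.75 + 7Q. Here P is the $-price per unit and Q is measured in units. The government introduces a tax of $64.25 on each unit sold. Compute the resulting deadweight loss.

$162.52

Competitive equilibrium: 105.6 − 5.7Q = 4.75 + 7Q → Q* = 7.9409, P* = 60.3366.
With the tax, the buyer price exceeds the seller price by 64.25: (105.6 − 5.7Q) − (4.75 + 7Q) = 64.25 → Q' = 2.8819.
ΔQ = 7.9409 − 2.8819 = 5.059; the wedge equals the tax, 64.25.
Welfare loss = ½ × 5.059 × 64.25 = $162.52.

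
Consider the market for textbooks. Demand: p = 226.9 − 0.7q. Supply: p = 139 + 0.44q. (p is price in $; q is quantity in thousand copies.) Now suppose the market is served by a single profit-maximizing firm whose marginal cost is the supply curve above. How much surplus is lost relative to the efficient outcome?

Competitive equilibrium: 226.9 − 0.7q = 139 + 0.44q → q* = 77.1053, p* = 172.9263.
Marginal revenue: MR = 226.9 − 1.4q. Set MR = MC: 226.9 − 1.4q = 139 + 0.44q → q_m = 47.7717.
Price p_m = 226.9 − 0.7·47.7717 = 193.4598; MC(q_m) = 139 + 0.44·47.7717 = 160.0195.
Competitive q* = 77.1053, so Δq = 29.3336; wedge = 193.4598 − 160.0195 = 33.4403.
Welfare loss = ½ × 29.3336 × 33.4403 = $490.46 thousand.

$490.46 thousand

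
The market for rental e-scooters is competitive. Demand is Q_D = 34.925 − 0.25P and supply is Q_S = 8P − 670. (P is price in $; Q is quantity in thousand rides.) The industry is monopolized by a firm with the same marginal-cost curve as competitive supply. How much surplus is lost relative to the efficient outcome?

$91.96 thousand

In inverse form: demand P = 139.7 − 4Q, supply P = 83.75 + 0.125Q.
Competitive equilibrium: 139.7 − 4Q = 83.75 + 0.125Q → Q* = 13.5636, P* = 85.4455.
Marginal revenue: MR = 139.7 − 8Q. Set MR = MC: 139.7 − 8Q = 83.75 + 0.125Q → Q_m = 6.8862.
Price P_m = 139.7 − 4·6.8862 = 112.1552; MC(Q_m) = 83.75 + 0.125·6.8862 = 84.6108.
Competitive Q* = 13.5636, so ΔQ = 6.6774; wedge = 112.1552 − 84.6108 = 27.5444.
DWL = ½ × 6.6774 × 27.5444 = $91.96 thousand.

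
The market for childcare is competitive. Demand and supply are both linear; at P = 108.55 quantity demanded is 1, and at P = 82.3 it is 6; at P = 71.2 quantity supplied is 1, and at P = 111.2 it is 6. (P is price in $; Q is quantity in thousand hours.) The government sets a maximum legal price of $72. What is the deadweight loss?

Demand slope = (82.3 − 108.55)/(6 − 1) = −5.25, so P = 113.8 − 5.25Q.
Supply slope = (111.2 − 71.2)/(6 − 1) = 8, so P = 63.2 + 8Q.
Competitive equilibrium: 113.8 − 5.25Q = 63.2 + 8Q → Q* = 3.8189, P* = 93.7509.
At the ceiling P = 72, quantity supplied = (72 − 63.2)/8 = 1.1.
Willingness to pay at Q' = 1.1: 113.8 − 5.25·1.1 = 108.025.
ΔQ = 3.8189 − 1.1 = 2.7189; wedge = 108.025 − 72 = 36.025.
The triangle = ½ × 2.7189 × 36.025 = $48.97 thousand.

$48.97 thousand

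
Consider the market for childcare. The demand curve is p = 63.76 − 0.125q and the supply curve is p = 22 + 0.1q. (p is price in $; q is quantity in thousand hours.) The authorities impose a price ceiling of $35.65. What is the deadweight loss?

$271.22 thousand

Competitive equilibrium: 63.76 − 0.125q = 22 + 0.1q → q* = 185.6, p* = 40.56.
At the ceiling p = 35.65, quantity supplied = (35.65 − 22)/0.1 = 136.5.
Willingness to pay at q' = 136.5: 63.76 − 0.125·136.5 = 46.6975.
Δq = 185.6 − 136.5 = 49.1; wedge = 46.6975 − 35.65 = 11.0475.
DWL = ½ × 49.1 × 11.0475 = $271.22 thousand.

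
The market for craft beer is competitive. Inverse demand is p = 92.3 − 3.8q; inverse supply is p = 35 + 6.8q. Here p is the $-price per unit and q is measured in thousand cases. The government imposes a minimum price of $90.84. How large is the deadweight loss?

$133.64 thousand

Competitive equilibrium: 92.3 − 3.8q = 35 + 6.8q → q* = 5.4057, p* = 71.7585.
At the floor p = 90.84, quantity demanded = (92.3 − 90.84)/3.8 = 0.3842.
Sellers' marginal cost at q' = 0.3842: 35 + 6.8·0.3842 = 37.6126.
Δq = 5.4057 − 0.3842 = 5.0215; wedge = 90.84 − 37.6126 = 53.2274.
The triangle = ½ × 5.0215 × 53.2274 = $133.64 thousand.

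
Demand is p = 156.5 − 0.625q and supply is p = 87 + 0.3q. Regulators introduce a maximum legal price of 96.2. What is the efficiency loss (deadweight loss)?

Competitive equilibrium: 156.5 − 0.625q = 87 + 0.3q → q* = 75.1351, p* = 109.5405.
At the ceiling p = 96.2, quantity supplied = (96.2 − 87)/0.3 = 30.6667.
Willingness to pay at q' = 30.6667: 156.5 − 0.625·30.6667 = 137.3333.
Δq = 75.1351 − 30.6667 = 44.4684; wedge = 137.3333 − 96.2 = 41.1333.
DWL = ½ × 44.4684 × 41.1333 = 914.57.

914.57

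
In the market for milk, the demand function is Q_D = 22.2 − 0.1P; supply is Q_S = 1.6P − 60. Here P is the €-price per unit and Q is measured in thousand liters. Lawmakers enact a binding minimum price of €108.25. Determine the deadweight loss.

In inverse form: demand P = 222 − 10Q, supply P = 37.5 + 0.625Q.
Competitive equilibrium: 222 − 10Q = 37.5 + 0.625Q → Q* = 17.3647, P* = 48.3529.
At the floor P = 108.25, quantity demanded = (222 − 108.25)/10 = 11.375.
Sellers' marginal cost at Q' = 11.375: 37.5 + 0.625·11.375 = 44.6094.
ΔQ = 17.3647 − 11.375 = 5.9897; wedge = 108.25 − 44.6094 = 63.6406.
DWL = ½ × 5.9897 × 63.6406 = €190.59 thousand.

€190.59 thousand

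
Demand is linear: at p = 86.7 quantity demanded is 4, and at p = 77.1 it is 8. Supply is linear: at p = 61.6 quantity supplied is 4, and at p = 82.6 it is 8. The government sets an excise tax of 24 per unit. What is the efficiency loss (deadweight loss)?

37.65

Demand slope = (77.1 − 86.7)/(8 − 4) = −2.4, so p = 96.3 − 2.4q.
Supply slope = (82.6 − 61.6)/(8 − 4) = 5.25, so p = 40.6 + 5.25q.
Competitive equilibrium: 96.3 − 2.4q = 40.6 + 5.25q → q* = 7.281, p* = 78.8255.
With the tax, the buyer price exceeds the seller price by 24: (96.3 − 2.4q) − (40.6 + 5.25q) = 24 → q' = 4.1438.
Δq = 7.281 − 4.1438 = 3.1372; the wedge equals the tax, 24.
The triangle = ½ × 3.1372 × 24 = 37.65.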